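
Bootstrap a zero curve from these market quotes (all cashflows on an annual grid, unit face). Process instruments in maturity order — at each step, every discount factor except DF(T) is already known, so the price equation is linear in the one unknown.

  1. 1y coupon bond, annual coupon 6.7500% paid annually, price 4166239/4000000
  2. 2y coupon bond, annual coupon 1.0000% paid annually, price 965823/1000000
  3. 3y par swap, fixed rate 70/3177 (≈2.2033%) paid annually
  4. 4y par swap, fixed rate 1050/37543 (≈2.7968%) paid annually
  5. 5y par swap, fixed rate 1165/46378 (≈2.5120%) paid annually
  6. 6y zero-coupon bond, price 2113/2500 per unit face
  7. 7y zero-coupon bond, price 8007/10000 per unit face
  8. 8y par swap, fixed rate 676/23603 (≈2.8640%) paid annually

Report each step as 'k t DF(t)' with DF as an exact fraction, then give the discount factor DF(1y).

1 1 9757/10000
2 2 4733/5000
3 3 937/1000
4 4 179/200
5 5 1767/2000
6 6 2113/2500
7 7 8007/10000
8 8 1993/2500
DF(1y) = 9757/10000 ≈ 0.975700

step 1 [1y] bond c/1=27/400: DF=(4166239/4000000 − 27/400·(0))/(1+27/400) = 9757/10000 ≈ 0.975700
step 2 [2y] bond c/1=1/100: DF=(965823/1000000 − 1/100·(0.975700))/(1+1/100) = 4733/5000 ≈ 0.946600
step 3 [3y] swap r/1=70/3177: DF=(1 − 70/3177·(0.975700+0.946600))/(1+70/3177) = 937/1000 ≈ 0.937000
step 4 [4y] swap r/1=1050/37543: DF=(1 − 1050/37543·(0.975700+0.946600+0.937000))/(1+1050/37543) = 179/200 ≈ 0.895000
step 5 [5y] swap r/1=1165/46378: DF=(1 − 1165/46378·(0.975700+0.946600+0.937000+0.895000))/(1+1165/46378) = 1767/2000 ≈ 0.883500
step 6 [6y] zero: DF = P = 2113/2500 ≈ 0.845200
step 7 [7y] zero: DF = P = 8007/10000 ≈ 0.800700
step 8 [8y] swap r/1=676/23603: DF=(1 − 676/23603·(0.975700+0.946600+0.937000+0.895000+0.883500+0.845200+0.800700))/(1+676/23603) = 1993/2500 ≈ 0.797200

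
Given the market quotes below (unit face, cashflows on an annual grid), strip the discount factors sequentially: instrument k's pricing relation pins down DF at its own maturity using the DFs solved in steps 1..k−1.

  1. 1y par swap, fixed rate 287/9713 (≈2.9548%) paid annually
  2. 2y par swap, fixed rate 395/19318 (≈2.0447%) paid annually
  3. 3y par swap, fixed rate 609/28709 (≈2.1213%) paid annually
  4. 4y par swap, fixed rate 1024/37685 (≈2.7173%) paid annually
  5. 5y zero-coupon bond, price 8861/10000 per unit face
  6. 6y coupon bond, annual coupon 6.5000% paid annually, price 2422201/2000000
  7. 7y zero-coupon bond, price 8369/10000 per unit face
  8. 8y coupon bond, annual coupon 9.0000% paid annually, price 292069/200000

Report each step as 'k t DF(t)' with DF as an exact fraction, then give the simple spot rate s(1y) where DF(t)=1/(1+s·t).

1 1 9713/10000
2 2 1921/2000
3 3 9391/10000
4 4 561/625
5 5 8861/10000
6 6 8531/10000
7 7 8369/10000
8 8 8159/10000
s(1y) = (1/(9713/10000) − 1)/(1) = 287/9713 ≈ 2.9548%

step 1 [1y] swap r/1=287/9713: DF=(1 − 287/9713·(0))/(1+287/9713) = 9713/10000 ≈ 0.971300
step 2 [2y] swap r/1=395/19318: DF=(1 − 395/19318·(0.971300))/(1+395/19318) = 1921/2000 ≈ 0.960500
step 3 [3y] swap r/1=609/28709: DF=(1 − 609/28709·(0.971300+0.960500))/(1+609/28709) = 9391/10000 ≈ 0.939100
step 4 [4y] swap r/1=1024/37685: DF=(1 − 1024/37685·(0.971300+0.960500+0.939100))/(1+1024/37685) = 561/625 ≈ 0.897600
step 5 [5y] zero: DF = P = 8861/10000 ≈ 0.886100
step 6 [6y] bond c/1=13/200: DF=(2422201/2000000 − 13/200·(0.971300+0.960500+0.939100+0.897600+0.886100))/(1+13/200) = 8531/10000 ≈ 0.853100
step 7 [7y] zero: DF = P = 8369/10000 ≈ 0.836900
step 8 [8y] bond c/1=9/100: DF=(292069/200000 − 9/100·(0.971300+0.960500+0.939100+0.897600+0.886100+0.853100+0.836900))/(1+9/100) = 8159/10000 ≈ 0.815900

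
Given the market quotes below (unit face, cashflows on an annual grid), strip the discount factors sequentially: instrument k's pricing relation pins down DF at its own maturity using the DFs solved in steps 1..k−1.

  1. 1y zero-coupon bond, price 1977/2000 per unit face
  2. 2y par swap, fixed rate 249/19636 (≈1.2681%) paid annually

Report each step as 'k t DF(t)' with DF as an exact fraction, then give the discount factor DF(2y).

step 1 [1y] zero: DF = P = 1977/2000 ≈ 0.988500
step 2 [2y] swap r/1=249/19636: DF=(1 − 249/19636·(0.988500))/(1+249/19636) = 9751/10000 ≈ 0.975100

1 1 1977/2000
2 2 9751/10000
DF(2y) = 9751/10000 ≈ 0.975100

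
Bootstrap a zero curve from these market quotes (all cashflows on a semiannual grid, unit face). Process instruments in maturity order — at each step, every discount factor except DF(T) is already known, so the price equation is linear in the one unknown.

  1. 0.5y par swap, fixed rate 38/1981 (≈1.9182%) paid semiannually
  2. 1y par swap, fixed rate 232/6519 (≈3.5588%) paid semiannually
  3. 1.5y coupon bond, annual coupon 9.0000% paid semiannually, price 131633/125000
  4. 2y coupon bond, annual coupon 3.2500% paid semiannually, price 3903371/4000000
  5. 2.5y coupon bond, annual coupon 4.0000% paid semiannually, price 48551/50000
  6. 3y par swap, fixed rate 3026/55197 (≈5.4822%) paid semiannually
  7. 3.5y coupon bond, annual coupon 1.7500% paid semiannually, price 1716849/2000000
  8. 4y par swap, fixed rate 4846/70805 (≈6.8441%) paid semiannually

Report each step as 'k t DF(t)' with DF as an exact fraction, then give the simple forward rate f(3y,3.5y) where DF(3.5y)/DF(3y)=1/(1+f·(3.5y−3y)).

step 1 [0.5y] swap r/2=19/1981: DF=(1 − 19/1981·(0))/(1+19/1981) = 1981/2000 ≈ 0.990500
step 2 [1y] swap r/2=116/6519: DF=(1 − 116/6519·(0.990500))/(1+116/6519) = 2413/2500 ≈ 0.965200
step 3 [1.5y] bond c/2=9/200: DF=(131633/125000 − 9/200·(0.990500+0.965200))/(1+9/200) = 1847/2000 ≈ 0.923500
step 4 [2y] bond c/2=13/800: DF=(3903371/4000000 − 13/800·(0.990500+0.965200+0.923500))/(1+13/800) = 4571/5000 ≈ 0.914200
step 5 [2.5y] bond c/2=1/50: DF=(48551/50000 − 1/50·(0.990500+0.965200+0.923500+0.914200))/(1+1/50) = 1097/1250 ≈ 0.877600
step 6 [3y] swap r/2=1513/55197: DF=(1 − 1513/55197·(0.990500+0.965200+0.923500+0.914200+0.877600))/(1+1513/55197) = 8487/10000 ≈ 0.848700
step 7 [3.5y] bond c/2=7/800: DF=(1716849/2000000 − 7/800·(0.990500+0.965200+0.923500+0.914200+0.877600+0.848700))/(1+7/800) = 8031/10000 ≈ 0.803100
step 8 [4y] swap r/2=2423/70805: DF=(1 − 2423/70805·(0.990500+0.965200+0.923500+0.914200+0.877600+0.848700+0.803100))/(1+2423/70805) = 7577/10000 ≈ 0.757700

1 1/2 1981/2000
2 1 2413/2500
3 3/2 1847/2000
4 2 4571/5000
5 5/2 1097/1250
6 3 8487/10000
7 7/2 8031/10000
8 4 7577/10000
f(3y,3.5y) = ((8487/10000)/(8031/10000) − 1)/(1/2) = 304/2677 ≈ 11.3560%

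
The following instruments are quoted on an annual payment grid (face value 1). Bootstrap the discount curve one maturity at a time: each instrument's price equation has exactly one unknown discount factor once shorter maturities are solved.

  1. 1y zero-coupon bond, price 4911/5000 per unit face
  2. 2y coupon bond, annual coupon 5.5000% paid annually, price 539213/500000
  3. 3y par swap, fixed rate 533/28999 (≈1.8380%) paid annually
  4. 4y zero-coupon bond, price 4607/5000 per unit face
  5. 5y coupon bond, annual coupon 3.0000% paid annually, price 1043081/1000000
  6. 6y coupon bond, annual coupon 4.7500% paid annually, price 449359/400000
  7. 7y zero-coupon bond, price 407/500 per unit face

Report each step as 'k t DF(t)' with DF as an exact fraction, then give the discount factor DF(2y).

1 1 4911/5000
2 2 971/1000
3 3 9467/10000
4 4 4607/5000
5 5 4507/5000
6 6 8583/10000
7 7 407/500
DF(2y) = 971/1000 ≈ 0.971000

step 1 [1y] zero: DF = P = 4911/5000 ≈ 0.982200
step 2 [2y] bond c/1=11/200: DF=(539213/500000 − 11/200·(0.982200))/(1+11/200) = 971/1000 ≈ 0.971000
step 3 [3y] swap r/1=533/28999: DF=(1 − 533/28999·(0.982200+0.971000))/(1+533/28999) = 9467/10000 ≈ 0.946700
step 4 [4y] zero: DF = P = 4607/5000 ≈ 0.921400
step 5 [5y] bond c/1=3/100: DF=(1043081/1000000 − 3/100·(0.982200+0.971000+0.946700+0.921400))/(1+3/100) = 4507/5000 ≈ 0.901400
step 6 [6y] bond c/1=19/400: DF=(449359/400000 − 19/400·(0.982200+0.971000+0.946700+0.921400+0.901400))/(1+19/400) = 8583/10000 ≈ 0.858300
step 7 [7y] zero: DF = P = 407/500 ≈ 0.814000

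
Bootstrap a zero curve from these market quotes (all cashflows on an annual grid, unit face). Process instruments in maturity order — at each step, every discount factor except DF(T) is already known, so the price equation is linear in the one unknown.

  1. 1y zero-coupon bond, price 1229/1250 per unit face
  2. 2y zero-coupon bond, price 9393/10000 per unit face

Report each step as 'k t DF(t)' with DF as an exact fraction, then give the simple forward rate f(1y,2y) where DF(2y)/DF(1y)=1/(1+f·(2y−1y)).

step 1 [1y] zero: DF = P = 1229/1250 ≈ 0.983200
step 2 [2y] zero: DF = P = 9393/10000 ≈ 0.939300

1 1 1229/1250
2 2 9393/10000
f(1y,2y) = ((1229/1250)/(9393/10000) − 1)/(1) = 439/9393 ≈ 4.6737%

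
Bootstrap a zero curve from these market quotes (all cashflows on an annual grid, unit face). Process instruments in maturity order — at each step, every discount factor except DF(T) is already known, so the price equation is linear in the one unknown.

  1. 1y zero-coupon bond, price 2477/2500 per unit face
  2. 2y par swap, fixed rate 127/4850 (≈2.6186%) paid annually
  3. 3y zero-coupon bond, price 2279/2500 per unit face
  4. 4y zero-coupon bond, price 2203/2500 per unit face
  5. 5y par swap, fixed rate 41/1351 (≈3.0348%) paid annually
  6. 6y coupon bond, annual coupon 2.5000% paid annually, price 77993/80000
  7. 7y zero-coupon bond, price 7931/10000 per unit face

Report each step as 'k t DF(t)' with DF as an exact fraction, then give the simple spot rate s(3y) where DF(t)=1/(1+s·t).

1 1 2477/2500
2 2 2373/2500
3 3 2279/2500
4 4 2203/2500
5 5 4303/5000
6 6 8391/10000
7 7 7931/10000
s(3y) = (1/(2279/2500) − 1)/(3) = 221/6837 ≈ 3.2324%

step 1 [1y] zero: DF = P = 2477/2500 ≈ 0.990800
step 2 [2y] swap r/1=127/4850: DF=(1 − 127/4850·(0.990800))/(1+127/4850) = 2373/2500 ≈ 0.949200
step 3 [3y] zero: DF = P = 2279/2500 ≈ 0.911600
step 4 [4y] zero: DF = P = 2203/2500 ≈ 0.881200
step 5 [5y] swap r/1=41/1351: DF=(1 − 41/1351·(0.990800+0.949200+0.911600+0.881200))/(1+41/1351) = 4303/5000 ≈ 0.860600
step 6 [6y] bond c/1=1/40: DF=(77993/80000 − 1/40·(0.990800+0.949200+0.911600+0.881200+0.860600))/(1+1/40) = 8391/10000 ≈ 0.839100
step 7 [7y] zero: DF = P = 7931/10000 ≈ 0.793100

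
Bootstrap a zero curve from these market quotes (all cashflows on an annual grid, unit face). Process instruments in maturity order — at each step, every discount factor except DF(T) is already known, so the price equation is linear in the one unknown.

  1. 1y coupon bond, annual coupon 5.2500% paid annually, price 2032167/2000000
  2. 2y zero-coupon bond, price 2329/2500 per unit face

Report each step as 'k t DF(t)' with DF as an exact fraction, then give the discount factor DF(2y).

1 1 4827/5000
2 2 2329/2500
DF(2y) = 2329/2500 ≈ 0.931600

step 1 [1y] bond c/1=21/400: DF=(2032167/2000000 − 21/400·(0))/(1+21/400) = 4827/5000 ≈ 0.965400
step 2 [2y] zero: DF = P = 2329/2500 ≈ 0.931600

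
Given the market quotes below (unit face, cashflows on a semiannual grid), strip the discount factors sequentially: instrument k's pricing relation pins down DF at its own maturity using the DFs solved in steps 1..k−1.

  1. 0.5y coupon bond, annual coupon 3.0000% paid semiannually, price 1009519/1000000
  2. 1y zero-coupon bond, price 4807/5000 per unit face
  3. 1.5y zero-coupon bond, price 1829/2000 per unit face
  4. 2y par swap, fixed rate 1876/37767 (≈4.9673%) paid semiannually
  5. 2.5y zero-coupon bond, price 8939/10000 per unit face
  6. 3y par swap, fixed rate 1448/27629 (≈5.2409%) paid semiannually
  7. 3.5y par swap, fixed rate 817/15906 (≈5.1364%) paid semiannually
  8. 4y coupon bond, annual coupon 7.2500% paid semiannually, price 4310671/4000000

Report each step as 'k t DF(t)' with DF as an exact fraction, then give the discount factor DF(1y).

step 1 [0.5y] bond c/2=3/200: DF=(1009519/1000000 − 3/200·(0))/(1+3/200) = 4973/5000 ≈ 0.994600
step 2 [1y] zero: DF = P = 4807/5000 ≈ 0.961400
step 3 [1.5y] zero: DF = P = 1829/2000 ≈ 0.914500
step 4 [2y] swap r/2=938/37767: DF=(1 − 938/37767·(0.994600+0.961400+0.914500))/(1+938/37767) = 4531/5000 ≈ 0.906200
step 5 [2.5y] zero: DF = P = 8939/10000 ≈ 0.893900
step 6 [3y] swap r/2=724/27629: DF=(1 − 724/27629·(0.994600+0.961400+0.914500+0.906200+0.893900))/(1+724/27629) = 1069/1250 ≈ 0.855200
step 7 [3.5y] swap r/2=817/31812: DF=(1 − 817/31812·(0.994600+0.961400+0.914500+0.906200+0.893900+0.855200))/(1+817/31812) = 4183/5000 ≈ 0.836600
step 8 [4y] bond c/2=29/800: DF=(4310671/4000000 − 29/800·(0.994600+0.961400+0.914500+0.906200+0.893900+0.855200+0.836600))/(1+29/800) = 4087/5000 ≈ 0.817400

1 1/2 4973/5000
2 1 4807/5000
3 3/2 1829/2000
4 2 4531/5000
5 5/2 8939/10000
6 3 1069/1250
7 7/2 4183/5000
8 4 4087/5000
DF(1y) = 4807/5000 ≈ 0.961400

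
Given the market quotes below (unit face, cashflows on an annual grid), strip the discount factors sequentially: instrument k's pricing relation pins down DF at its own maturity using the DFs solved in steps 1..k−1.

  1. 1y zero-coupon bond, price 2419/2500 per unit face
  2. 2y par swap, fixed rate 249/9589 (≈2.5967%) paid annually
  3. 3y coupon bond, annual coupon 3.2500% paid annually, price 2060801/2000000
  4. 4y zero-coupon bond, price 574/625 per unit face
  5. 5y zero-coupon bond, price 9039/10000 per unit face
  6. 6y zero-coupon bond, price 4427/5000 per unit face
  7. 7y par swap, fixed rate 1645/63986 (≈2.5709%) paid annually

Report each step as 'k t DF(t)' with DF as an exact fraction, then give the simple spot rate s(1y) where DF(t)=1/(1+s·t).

step 1 [1y] zero: DF = P = 2419/2500 ≈ 0.967600
step 2 [2y] swap r/1=249/9589: DF=(1 − 249/9589·(0.967600))/(1+249/9589) = 4751/5000 ≈ 0.950200
step 3 [3y] bond c/1=13/400: DF=(2060801/2000000 − 13/400·(0.967600+0.950200))/(1+13/400) = 586/625 ≈ 0.937600
step 4 [4y] zero: DF = P = 574/625 ≈ 0.918400
step 5 [5y] zero: DF = P = 9039/10000 ≈ 0.903900
step 6 [6y] zero: DF = P = 4427/5000 ≈ 0.885400
step 7 [7y] swap r/1=1645/63986: DF=(1 − 1645/63986·(0.967600+0.950200+0.937600+0.918400+0.903900+0.885400))/(1+1645/63986) = 1671/2000 ≈ 0.835500

1 1 2419/2500
2 2 4751/5000
3 3 586/625
4 4 574/625
5 5 9039/10000
6 6 4427/5000
7 7 1671/2000
s(1y) = (1/(2419/2500) − 1)/(1) = 81/2419 ≈ 3.3485%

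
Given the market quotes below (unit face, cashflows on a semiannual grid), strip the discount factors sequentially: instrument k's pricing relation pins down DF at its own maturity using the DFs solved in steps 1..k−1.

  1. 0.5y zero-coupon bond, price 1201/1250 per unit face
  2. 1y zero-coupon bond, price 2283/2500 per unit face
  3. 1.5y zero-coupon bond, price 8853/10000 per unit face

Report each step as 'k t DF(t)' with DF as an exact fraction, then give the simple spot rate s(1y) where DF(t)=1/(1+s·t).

step 1 [0.5y] zero: DF = P = 1201/1250 ≈ 0.960800
step 2 [1y] zero: DF = P = 2283/2500 ≈ 0.913200
step 3 [1.5y] zero: DF = P = 8853/10000 ≈ 0.885300

1 1/2 1201/1250
2 1 2283/2500
3 3/2 8853/10000
s(1y) = (1/(2283/2500) − 1)/(1) = 217/2283 ≈ 9.5050%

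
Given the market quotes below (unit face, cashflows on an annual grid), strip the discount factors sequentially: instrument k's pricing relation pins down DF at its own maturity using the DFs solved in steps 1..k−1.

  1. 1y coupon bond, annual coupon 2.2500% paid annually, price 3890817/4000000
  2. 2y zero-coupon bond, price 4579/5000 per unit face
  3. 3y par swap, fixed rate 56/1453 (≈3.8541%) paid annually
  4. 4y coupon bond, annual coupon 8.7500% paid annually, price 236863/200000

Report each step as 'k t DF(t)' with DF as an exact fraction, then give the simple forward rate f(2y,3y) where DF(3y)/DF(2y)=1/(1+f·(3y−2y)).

step 1 [1y] bond c/1=9/400: DF=(3890817/4000000 − 9/400·(0))/(1+9/400) = 9513/10000 ≈ 0.951300
step 2 [2y] zero: DF = P = 4579/5000 ≈ 0.915800
step 3 [3y] swap r/1=56/1453: DF=(1 − 56/1453·(0.951300+0.915800))/(1+56/1453) = 1117/1250 ≈ 0.893600
step 4 [4y] bond c/1=7/80: DF=(236863/200000 − 7/80·(0.951300+0.915800+0.893600))/(1+7/80) = 8669/10000 ≈ 0.866900

1 1 9513/10000
2 2 4579/5000
3 3 1117/1250
4 4 8669/10000
f(2y,3y) = ((4579/5000)/(1117/1250) − 1)/(1) = 111/4468 ≈ 2.4843%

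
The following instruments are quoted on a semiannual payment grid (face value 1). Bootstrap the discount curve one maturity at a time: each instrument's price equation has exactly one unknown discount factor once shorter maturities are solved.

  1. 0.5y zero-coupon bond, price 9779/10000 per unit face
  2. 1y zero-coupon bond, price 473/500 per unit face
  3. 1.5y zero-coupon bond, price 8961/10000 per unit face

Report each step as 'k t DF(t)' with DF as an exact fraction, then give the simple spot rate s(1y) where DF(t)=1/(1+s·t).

step 1 [0.5y] zero: DF = P = 9779/10000 ≈ 0.977900
step 2 [1y] zero: DF = P = 473/500 ≈ 0.946000
step 3 [1.5y] zero: DF = P = 8961/10000 ≈ 0.896100

1 1/2 9779/10000
2 1 473/500
3 3/2 8961/10000
s(1y) = (1/(473/500) − 1)/(1) = 27/473 ≈ 5.7082%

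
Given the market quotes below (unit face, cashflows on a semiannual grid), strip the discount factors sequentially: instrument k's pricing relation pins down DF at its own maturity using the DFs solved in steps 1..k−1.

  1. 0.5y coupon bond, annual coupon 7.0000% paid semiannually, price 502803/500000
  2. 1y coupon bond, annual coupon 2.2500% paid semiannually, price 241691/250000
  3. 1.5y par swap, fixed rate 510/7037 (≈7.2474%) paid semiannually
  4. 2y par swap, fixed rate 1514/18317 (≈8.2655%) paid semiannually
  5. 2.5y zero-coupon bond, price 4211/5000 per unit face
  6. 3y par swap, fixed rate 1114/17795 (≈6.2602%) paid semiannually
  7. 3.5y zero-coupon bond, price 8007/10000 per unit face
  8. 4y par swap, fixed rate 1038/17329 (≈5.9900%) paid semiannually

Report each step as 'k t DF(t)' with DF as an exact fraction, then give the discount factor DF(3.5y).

step 1 [0.5y] bond c/2=7/200: DF=(502803/500000 − 7/200·(0))/(1+7/200) = 2429/2500 ≈ 0.971600
step 2 [1y] bond c/2=9/800: DF=(241691/250000 − 9/800·(0.971600))/(1+9/800) = 2363/2500 ≈ 0.945200
step 3 [1.5y] swap r/2=255/7037: DF=(1 − 255/7037·(0.971600+0.945200))/(1+255/7037) = 449/500 ≈ 0.898000
step 4 [2y] swap r/2=757/18317: DF=(1 − 757/18317·(0.971600+0.945200+0.898000))/(1+757/18317) = 4243/5000 ≈ 0.848600
step 5 [2.5y] zero: DF = P = 4211/5000 ≈ 0.842200
step 6 [3y] swap r/2=557/17795: DF=(1 − 557/17795·(0.971600+0.945200+0.898000+0.848600+0.842200))/(1+557/17795) = 8329/10000 ≈ 0.832900
step 7 [3.5y] zero: DF = P = 8007/10000 ≈ 0.800700
step 8 [4y] swap r/2=519/17329: DF=(1 − 519/17329·(0.971600+0.945200+0.898000+0.848600+0.842200+0.832900+0.800700))/(1+519/17329) = 1981/2500 ≈ 0.792400

1 1/2 2429/2500
2 1 2363/2500
3 3/2 449/500
4 2 4243/5000
5 5/2 4211/5000
6 3 8329/10000
7 7/2 8007/10000
8 4 1981/2500
DF(3.5y) = 8007/10000 ≈ 0.800700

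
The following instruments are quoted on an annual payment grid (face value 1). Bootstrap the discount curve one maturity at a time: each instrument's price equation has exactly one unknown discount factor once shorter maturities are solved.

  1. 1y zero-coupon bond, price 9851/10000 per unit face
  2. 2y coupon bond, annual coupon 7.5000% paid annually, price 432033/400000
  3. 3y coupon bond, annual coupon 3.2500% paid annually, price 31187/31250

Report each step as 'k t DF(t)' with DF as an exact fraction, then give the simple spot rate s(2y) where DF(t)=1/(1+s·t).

step 1 [1y] zero: DF = P = 9851/10000 ≈ 0.985100
step 2 [2y] bond c/1=3/40: DF=(432033/400000 − 3/40·(0.985100))/(1+3/40) = 117/125 ≈ 0.936000
step 3 [3y] bond c/1=13/400: DF=(31187/31250 − 13/400·(0.985100+0.936000))/(1+13/400) = 9061/10000 ≈ 0.906100

1 1 9851/10000
2 2 117/125
3 3 9061/10000
s(2y) = (1/(117/125) − 1)/(2) = 4/117 ≈ 3.4188%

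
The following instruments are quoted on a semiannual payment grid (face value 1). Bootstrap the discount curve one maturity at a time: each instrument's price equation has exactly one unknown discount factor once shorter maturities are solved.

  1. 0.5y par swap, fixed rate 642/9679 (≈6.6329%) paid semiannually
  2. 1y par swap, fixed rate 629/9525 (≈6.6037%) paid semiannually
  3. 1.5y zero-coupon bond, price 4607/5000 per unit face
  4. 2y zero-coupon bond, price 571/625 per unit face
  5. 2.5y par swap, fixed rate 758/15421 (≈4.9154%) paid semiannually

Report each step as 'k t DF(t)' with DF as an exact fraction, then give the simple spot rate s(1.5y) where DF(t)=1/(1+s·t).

step 1 [0.5y] swap r/2=321/9679: DF=(1 − 321/9679·(0))/(1+321/9679) = 9679/10000 ≈ 0.967900
step 2 [1y] swap r/2=629/19050: DF=(1 − 629/19050·(0.967900))/(1+629/19050) = 9371/10000 ≈ 0.937100
step 3 [1.5y] zero: DF = P = 4607/5000 ≈ 0.921400
step 4 [2y] zero: DF = P = 571/625 ≈ 0.913600
step 5 [2.5y] swap r/2=379/15421: DF=(1 − 379/15421·(0.967900+0.937100+0.921400+0.913600))/(1+379/15421) = 8863/10000 ≈ 0.886300

1 1/2 9679/10000
2 1 9371/10000
3 3/2 4607/5000
4 2 571/625
5 5/2 8863/10000
s(1.5y) = (1/(4607/5000) − 1)/(3/2) = 262/4607 ≈ 5.6870%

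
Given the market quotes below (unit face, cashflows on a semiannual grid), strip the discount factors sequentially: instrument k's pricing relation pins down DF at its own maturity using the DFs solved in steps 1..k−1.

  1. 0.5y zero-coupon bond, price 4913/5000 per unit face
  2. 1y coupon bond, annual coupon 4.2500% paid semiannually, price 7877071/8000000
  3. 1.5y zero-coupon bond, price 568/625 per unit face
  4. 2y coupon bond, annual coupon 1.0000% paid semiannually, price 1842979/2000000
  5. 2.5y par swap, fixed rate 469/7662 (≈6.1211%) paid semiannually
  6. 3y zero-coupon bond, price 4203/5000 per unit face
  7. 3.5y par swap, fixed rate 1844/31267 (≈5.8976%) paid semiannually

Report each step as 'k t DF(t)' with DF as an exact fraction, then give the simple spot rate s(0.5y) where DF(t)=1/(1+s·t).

1 1/2 4913/5000
2 1 9437/10000
3 3/2 568/625
4 2 2257/2500
5 5/2 8593/10000
6 3 4203/5000
7 7/2 2039/2500
s(0.5y) = (1/(4913/5000) − 1)/(1/2) = 174/4913 ≈ 3.5416%

step 1 [0.5y] zero: DF = P = 4913/5000 ≈ 0.982600
step 2 [1y] bond c/2=17/800: DF=(7877071/8000000 − 17/800·(0.982600))/(1+17/800) = 9437/10000 ≈ 0.943700
step 3 [1.5y] zero: DF = P = 568/625 ≈ 0.908800
step 4 [2y] bond c/2=1/200: DF=(1842979/2000000 − 1/200·(0.982600+0.943700+0.908800))/(1+1/200) = 2257/2500 ≈ 0.902800
step 5 [2.5y] swap r/2=469/15324: DF=(1 − 469/15324·(0.982600+0.943700+0.908800+0.902800))/(1+469/15324) = 8593/10000 ≈ 0.859300
step 6 [3y] zero: DF = P = 4203/5000 ≈ 0.840600
step 7 [3.5y] swap r/2=922/31267: DF=(1 − 922/31267·(0.982600+0.943700+0.908800+0.902800+0.859300+0.840600))/(1+922/31267) = 2039/2500 ≈ 0.815600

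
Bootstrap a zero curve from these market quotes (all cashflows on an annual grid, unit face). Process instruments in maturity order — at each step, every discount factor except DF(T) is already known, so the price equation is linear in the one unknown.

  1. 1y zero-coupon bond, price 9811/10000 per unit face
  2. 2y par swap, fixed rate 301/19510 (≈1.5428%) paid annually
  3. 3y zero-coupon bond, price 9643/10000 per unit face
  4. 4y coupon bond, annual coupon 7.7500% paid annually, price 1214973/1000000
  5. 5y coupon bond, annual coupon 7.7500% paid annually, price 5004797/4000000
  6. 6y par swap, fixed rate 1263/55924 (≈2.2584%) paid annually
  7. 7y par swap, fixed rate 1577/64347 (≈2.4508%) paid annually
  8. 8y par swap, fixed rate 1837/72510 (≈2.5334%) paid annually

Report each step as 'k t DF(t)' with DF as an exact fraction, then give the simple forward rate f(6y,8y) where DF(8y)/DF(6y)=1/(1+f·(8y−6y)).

step 1 [1y] zero: DF = P = 9811/10000 ≈ 0.981100
step 2 [2y] swap r/1=301/19510: DF=(1 − 301/19510·(0.981100))/(1+301/19510) = 9699/10000 ≈ 0.969900
step 3 [3y] zero: DF = P = 9643/10000 ≈ 0.964300
step 4 [4y] bond c/1=31/400: DF=(1214973/1000000 − 31/400·(0.981100+0.969900+0.964300))/(1+31/400) = 9179/10000 ≈ 0.917900
step 5 [5y] bond c/1=31/400: DF=(5004797/4000000 − 31/400·(0.981100+0.969900+0.964300+0.917900))/(1+31/400) = 1771/2000 ≈ 0.885500
step 6 [6y] swap r/1=1263/55924: DF=(1 − 1263/55924·(0.981100+0.969900+0.964300+0.917900+0.885500))/(1+1263/55924) = 8737/10000 ≈ 0.873700
step 7 [7y] swap r/1=1577/64347: DF=(1 − 1577/64347·(0.981100+0.969900+0.964300+0.917900+0.885500+0.873700))/(1+1577/64347) = 8423/10000 ≈ 0.842300
step 8 [8y] swap r/1=1837/72510: DF=(1 − 1837/72510·(0.981100+0.969900+0.964300+0.917900+0.885500+0.873700+0.842300))/(1+1837/72510) = 8163/10000 ≈ 0.816300

1 1 9811/10000
2 2 9699/10000
3 3 9643/10000
4 4 9179/10000
5 5 1771/2000
6 6 8737/10000
7 7 8423/10000
8 8 8163/10000
f(6y,8y) = ((8737/10000)/(8163/10000) − 1)/(2) = 287/8163 ≈ 3.5159%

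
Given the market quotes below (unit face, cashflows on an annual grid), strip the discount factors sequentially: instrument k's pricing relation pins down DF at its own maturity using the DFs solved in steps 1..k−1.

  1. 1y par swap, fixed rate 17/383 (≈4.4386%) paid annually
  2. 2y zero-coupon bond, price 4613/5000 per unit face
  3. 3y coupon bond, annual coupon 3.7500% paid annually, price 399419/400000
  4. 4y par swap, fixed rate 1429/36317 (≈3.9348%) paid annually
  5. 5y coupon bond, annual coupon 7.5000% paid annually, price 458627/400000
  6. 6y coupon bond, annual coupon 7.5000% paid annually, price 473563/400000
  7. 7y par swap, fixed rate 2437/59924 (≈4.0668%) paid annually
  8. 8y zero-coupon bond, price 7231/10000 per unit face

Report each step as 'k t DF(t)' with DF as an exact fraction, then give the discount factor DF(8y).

1 1 383/400
2 2 4613/5000
3 3 1789/2000
4 4 8571/10000
5 5 2033/2500
6 6 989/1250
7 7 7563/10000
8 8 7231/10000
DF(8y) = 7231/10000 ≈ 0.723100

step 1 [1y] swap r/1=17/383: DF=(1 − 17/383·(0))/(1+17/383) = 383/400 ≈ 0.957500
step 2 [2y] zero: DF = P = 4613/5000 ≈ 0.922600
step 3 [3y] bond c/1=3/80: DF=(399419/400000 − 3/80·(0.957500+0.922600))/(1+3/80) = 1789/2000 ≈ 0.894500
step 4 [4y] swap r/1=1429/36317: DF=(1 − 1429/36317·(0.957500+0.922600+0.894500))/(1+1429/36317) = 8571/10000 ≈ 0.857100
step 5 [5y] bond c/1=3/40: DF=(458627/400000 − 3/40·(0.957500+0.922600+0.894500+0.857100))/(1+3/40) = 2033/2500 ≈ 0.813200
step 6 [6y] bond c/1=3/40: DF=(473563/400000 − 3/40·(0.957500+0.922600+0.894500+0.857100+0.813200))/(1+3/40) = 989/1250 ≈ 0.791200
step 7 [7y] swap r/1=2437/59924: DF=(1 − 2437/59924·(0.957500+0.922600+0.894500+0.857100+0.813200+0.791200))/(1+2437/59924) = 7563/10000 ≈ 0.756300
step 8 [8y] zero: DF = P = 7231/10000 ≈ 0.723100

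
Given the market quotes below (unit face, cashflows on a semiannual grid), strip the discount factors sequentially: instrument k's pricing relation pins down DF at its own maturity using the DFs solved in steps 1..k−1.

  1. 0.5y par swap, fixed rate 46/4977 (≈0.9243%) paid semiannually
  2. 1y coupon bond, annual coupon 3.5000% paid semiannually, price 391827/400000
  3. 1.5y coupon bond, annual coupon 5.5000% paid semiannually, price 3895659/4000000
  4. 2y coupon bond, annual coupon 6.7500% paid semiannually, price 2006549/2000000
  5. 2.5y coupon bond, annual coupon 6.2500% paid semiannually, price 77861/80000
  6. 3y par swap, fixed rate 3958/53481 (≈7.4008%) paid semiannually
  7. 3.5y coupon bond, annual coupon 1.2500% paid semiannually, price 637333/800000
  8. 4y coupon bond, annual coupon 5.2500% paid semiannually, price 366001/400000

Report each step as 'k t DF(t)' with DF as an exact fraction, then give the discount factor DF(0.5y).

1 1/2 4977/5000
2 1 591/625
3 3/2 8959/10000
4 2 8779/10000
5 5/2 1039/1250
6 3 8021/10000
7 7/2 1517/2000
8 4 3677/5000
DF(0.5y) = 4977/5000 ≈ 0.995400

step 1 [0.5y] swap r/2=23/4977: DF=(1 − 23/4977·(0))/(1+23/4977) = 4977/5000 ≈ 0.995400
step 2 [1y] bond c/2=7/400: DF=(391827/400000 − 7/400·(0.995400))/(1+7/400) = 591/625 ≈ 0.945600
step 3 [1.5y] bond c/2=11/400: DF=(3895659/4000000 − 11/400·(0.995400+0.945600))/(1+11/400) = 8959/10000 ≈ 0.895900
step 4 [2y] bond c/2=27/800: DF=(2006549/2000000 − 27/800·(0.995400+0.945600+0.895900))/(1+27/800) = 8779/10000 ≈ 0.877900
step 5 [2.5y] bond c/2=1/32: DF=(77861/80000 − 1/32·(0.995400+0.945600+0.895900+0.877900))/(1+1/32) = 1039/1250 ≈ 0.831200
step 6 [3y] swap r/2=1979/53481: DF=(1 − 1979/53481·(0.995400+0.945600+0.895900+0.877900+0.831200))/(1+1979/53481) = 8021/10000 ≈ 0.802100
step 7 [3.5y] bond c/2=1/160: DF=(637333/800000 − 1/160·(0.995400+0.945600+0.895900+0.877900+0.831200+0.802100))/(1+1/160) = 1517/2000 ≈ 0.758500
step 8 [4y] bond c/2=21/800: DF=(366001/400000 − 21/800·(0.995400+0.945600+0.895900+0.877900+0.831200+0.802100+0.758500))/(1+21/800) = 3677/5000 ≈ 0.735400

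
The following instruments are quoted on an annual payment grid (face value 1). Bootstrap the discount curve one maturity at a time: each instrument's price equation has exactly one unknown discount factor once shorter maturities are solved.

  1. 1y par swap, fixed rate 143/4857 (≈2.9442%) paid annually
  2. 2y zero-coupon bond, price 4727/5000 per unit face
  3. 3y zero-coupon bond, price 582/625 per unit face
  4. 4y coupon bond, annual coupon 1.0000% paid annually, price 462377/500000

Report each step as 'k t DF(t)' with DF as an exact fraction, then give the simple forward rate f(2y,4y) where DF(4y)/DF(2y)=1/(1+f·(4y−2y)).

1 1 4857/5000
2 2 4727/5000
3 3 582/625
4 4 4437/5000
f(2y,4y) = ((4727/5000)/(4437/5000) − 1)/(2) = 5/153 ≈ 3.2680%

step 1 [1y] swap r/1=143/4857: DF=(1 − 143/4857·(0))/(1+143/4857) = 4857/5000 ≈ 0.971400
step 2 [2y] zero: DF = P = 4727/5000 ≈ 0.945400
step 3 [3y] zero: DF = P = 582/625 ≈ 0.931200
step 4 [4y] bond c/1=1/100: DF=(462377/500000 − 1/100·(0.971400+0.945400+0.931200))/(1+1/100) = 4437/5000 ≈ 0.887400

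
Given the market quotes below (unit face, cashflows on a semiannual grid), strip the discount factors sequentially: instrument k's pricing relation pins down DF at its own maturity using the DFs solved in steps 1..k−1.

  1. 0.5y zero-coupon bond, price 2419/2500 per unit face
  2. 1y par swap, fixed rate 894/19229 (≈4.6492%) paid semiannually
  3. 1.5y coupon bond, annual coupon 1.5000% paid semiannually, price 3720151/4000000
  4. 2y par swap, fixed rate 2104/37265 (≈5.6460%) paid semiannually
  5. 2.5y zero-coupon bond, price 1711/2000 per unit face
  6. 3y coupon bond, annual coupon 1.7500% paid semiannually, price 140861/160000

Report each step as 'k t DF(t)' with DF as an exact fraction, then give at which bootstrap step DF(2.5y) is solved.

step 1 [0.5y] zero: DF = P = 2419/2500 ≈ 0.967600
step 2 [1y] swap r/2=447/19229: DF=(1 − 447/19229·(0.967600))/(1+447/19229) = 9553/10000 ≈ 0.955300
step 3 [1.5y] bond c/2=3/400: DF=(3720151/4000000 − 3/400·(0.967600+0.955300))/(1+3/400) = 568/625 ≈ 0.908800
step 4 [2y] swap r/2=1052/37265: DF=(1 − 1052/37265·(0.967600+0.955300+0.908800))/(1+1052/37265) = 2237/2500 ≈ 0.894800
step 5 [2.5y] zero: DF = P = 1711/2000 ≈ 0.855500
step 6 [3y] bond c/2=7/800: DF=(140861/160000 − 7/800·(0.967600+0.955300+0.908800+0.894800+0.855500))/(1+7/800) = 833/1000 ≈ 0.833000

1 1/2 2419/2500
2 1 9553/10000
3 3/2 568/625
4 2 2237/2500
5 5/2 1711/2000
6 3 833/1000
DF(2.5y) is solved at step 5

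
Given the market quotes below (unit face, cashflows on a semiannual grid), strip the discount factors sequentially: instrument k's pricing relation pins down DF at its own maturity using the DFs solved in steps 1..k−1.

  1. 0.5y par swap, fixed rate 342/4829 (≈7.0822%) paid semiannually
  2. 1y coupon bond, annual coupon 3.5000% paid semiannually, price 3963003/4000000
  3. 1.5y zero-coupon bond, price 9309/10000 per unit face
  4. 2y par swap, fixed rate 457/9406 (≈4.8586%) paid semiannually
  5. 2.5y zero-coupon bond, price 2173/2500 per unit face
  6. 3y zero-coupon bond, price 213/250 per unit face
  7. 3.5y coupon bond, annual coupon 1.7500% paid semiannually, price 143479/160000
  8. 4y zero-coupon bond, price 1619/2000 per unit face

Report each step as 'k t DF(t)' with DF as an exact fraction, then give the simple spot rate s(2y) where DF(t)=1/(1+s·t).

1 1/2 4829/5000
2 1 9571/10000
3 3/2 9309/10000
4 2 4543/5000
5 5/2 2173/2500
6 3 213/250
7 7/2 4207/5000
8 4 1619/2000
s(2y) = (1/(4543/5000) − 1)/(2) = 457/9086 ≈ 5.0297%

step 1 [0.5y] swap r/2=171/4829: DF=(1 − 171/4829·(0))/(1+171/4829) = 4829/5000 ≈ 0.965800
step 2 [1y] bond c/2=7/400: DF=(3963003/4000000 − 7/400·(0.965800))/(1+7/400) = 9571/10000 ≈ 0.957100
step 3 [1.5y] zero: DF = P = 9309/10000 ≈ 0.930900
step 4 [2y] swap r/2=457/18812: DF=(1 − 457/18812·(0.965800+0.957100+0.930900))/(1+457/18812) = 4543/5000 ≈ 0.908600
step 5 [2.5y] zero: DF = P = 2173/2500 ≈ 0.869200
step 6 [3y] zero: DF = P = 213/250 ≈ 0.852000
step 7 [3.5y] bond c/2=7/800: DF=(143479/160000 − 7/800·(0.965800+0.957100+0.930900+0.908600+0.869200+0.852000))/(1+7/800) = 4207/5000 ≈ 0.841400
step 8 [4y] zero: DF = P = 1619/2000 ≈ 0.809500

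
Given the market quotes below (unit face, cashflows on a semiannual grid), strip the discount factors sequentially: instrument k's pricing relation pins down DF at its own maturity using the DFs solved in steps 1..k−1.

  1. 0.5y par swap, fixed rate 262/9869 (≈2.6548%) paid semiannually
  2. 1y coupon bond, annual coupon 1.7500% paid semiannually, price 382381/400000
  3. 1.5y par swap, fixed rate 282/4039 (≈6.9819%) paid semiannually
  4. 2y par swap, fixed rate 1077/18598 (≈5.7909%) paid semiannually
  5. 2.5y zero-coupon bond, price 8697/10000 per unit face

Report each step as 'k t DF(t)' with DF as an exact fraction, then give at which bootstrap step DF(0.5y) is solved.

step 1 [0.5y] swap r/2=131/9869: DF=(1 − 131/9869·(0))/(1+131/9869) = 9869/10000 ≈ 0.986900
step 2 [1y] bond c/2=7/800: DF=(382381/400000 − 7/800·(0.986900))/(1+7/800) = 9391/10000 ≈ 0.939100
step 3 [1.5y] swap r/2=141/4039: DF=(1 − 141/4039·(0.986900+0.939100))/(1+141/4039) = 9013/10000 ≈ 0.901300
step 4 [2y] swap r/2=1077/37196: DF=(1 − 1077/37196·(0.986900+0.939100+0.901300))/(1+1077/37196) = 8923/10000 ≈ 0.892300
step 5 [2.5y] zero: DF = P = 8697/10000 ≈ 0.869700

1 1/2 9869/10000
2 1 9391/10000
3 3/2 9013/10000
4 2 8923/10000
5 5/2 8697/10000
DF(0.5y) is solved at step 1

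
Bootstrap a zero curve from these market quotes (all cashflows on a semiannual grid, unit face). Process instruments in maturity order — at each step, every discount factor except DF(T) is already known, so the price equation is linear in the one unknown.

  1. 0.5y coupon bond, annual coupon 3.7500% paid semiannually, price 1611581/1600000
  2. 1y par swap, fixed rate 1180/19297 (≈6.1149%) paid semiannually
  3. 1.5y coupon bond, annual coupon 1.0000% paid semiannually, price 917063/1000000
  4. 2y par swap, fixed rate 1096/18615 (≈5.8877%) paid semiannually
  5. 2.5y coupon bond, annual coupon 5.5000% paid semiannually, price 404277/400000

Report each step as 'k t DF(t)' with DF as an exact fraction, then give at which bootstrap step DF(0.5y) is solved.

step 1 [0.5y] bond c/2=3/160: DF=(1611581/1600000 − 3/160·(0))/(1+3/160) = 9887/10000 ≈ 0.988700
step 2 [1y] swap r/2=590/19297: DF=(1 − 590/19297·(0.988700))/(1+590/19297) = 941/1000 ≈ 0.941000
step 3 [1.5y] bond c/2=1/200: DF=(917063/1000000 − 1/200·(0.988700+0.941000))/(1+1/200) = 9029/10000 ≈ 0.902900
step 4 [2y] swap r/2=548/18615: DF=(1 − 548/18615·(0.988700+0.941000+0.902900))/(1+548/18615) = 1113/1250 ≈ 0.890400
step 5 [2.5y] bond c/2=11/400: DF=(404277/400000 − 11/400·(0.988700+0.941000+0.902900+0.890400))/(1+11/400) = 221/250 ≈ 0.884000

1 1/2 9887/10000
2 1 941/1000
3 3/2 9029/10000
4 2 1113/1250
5 5/2 221/250
DF(0.5y) is solved at step 1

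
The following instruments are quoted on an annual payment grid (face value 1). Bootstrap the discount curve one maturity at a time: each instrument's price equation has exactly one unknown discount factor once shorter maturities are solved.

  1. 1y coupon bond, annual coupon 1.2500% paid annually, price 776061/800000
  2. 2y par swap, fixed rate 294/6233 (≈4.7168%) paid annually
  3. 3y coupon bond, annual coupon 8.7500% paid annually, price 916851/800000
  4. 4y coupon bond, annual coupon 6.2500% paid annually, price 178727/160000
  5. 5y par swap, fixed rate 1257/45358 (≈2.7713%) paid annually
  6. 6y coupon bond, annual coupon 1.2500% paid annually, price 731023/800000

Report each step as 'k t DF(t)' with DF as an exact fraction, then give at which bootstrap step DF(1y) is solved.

step 1 [1y] bond c/1=1/80: DF=(776061/800000 − 1/80·(0))/(1+1/80) = 9581/10000 ≈ 0.958100
step 2 [2y] swap r/1=294/6233: DF=(1 − 294/6233·(0.958100))/(1+294/6233) = 4559/5000 ≈ 0.911800
step 3 [3y] bond c/1=7/80: DF=(916851/800000 − 7/80·(0.958100+0.911800))/(1+7/80) = 4517/5000 ≈ 0.903400
step 4 [4y] bond c/1=1/16: DF=(178727/160000 − 1/16·(0.958100+0.911800+0.903400))/(1+1/16) = 4441/5000 ≈ 0.888200
step 5 [5y] swap r/1=1257/45358: DF=(1 − 1257/45358·(0.958100+0.911800+0.903400+0.888200))/(1+1257/45358) = 8743/10000 ≈ 0.874300
step 6 [6y] bond c/1=1/80: DF=(731023/800000 − 1/80·(0.958100+0.911800+0.903400+0.888200+0.874300))/(1+1/80) = 1693/2000 ≈ 0.846500

1 1 9581/10000
2 2 4559/5000
3 3 4517/5000
4 4 4441/5000
5 5 8743/10000
6 6 1693/2000
DF(1y) is solved at step 1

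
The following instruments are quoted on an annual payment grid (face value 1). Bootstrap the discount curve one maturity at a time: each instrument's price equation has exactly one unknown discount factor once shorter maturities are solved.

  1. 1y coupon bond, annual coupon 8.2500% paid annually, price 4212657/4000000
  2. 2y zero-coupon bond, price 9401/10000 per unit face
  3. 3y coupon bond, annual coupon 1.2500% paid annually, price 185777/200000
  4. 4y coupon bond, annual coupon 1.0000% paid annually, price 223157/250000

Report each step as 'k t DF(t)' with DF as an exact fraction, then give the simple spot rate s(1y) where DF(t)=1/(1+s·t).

1 1 9729/10000
2 2 9401/10000
3 3 4469/5000
4 4 107/125
s(1y) = (1/(9729/10000) − 1)/(1) = 271/9729 ≈ 2.7855%

step 1 [1y] bond c/1=33/400: DF=(4212657/4000000 − 33/400·(0))/(1+33/400) = 9729/10000 ≈ 0.972900
step 2 [2y] zero: DF = P = 9401/10000 ≈ 0.940100
step 3 [3y] bond c/1=1/80: DF=(185777/200000 − 1/80·(0.972900+0.940100))/(1+1/80) = 4469/5000 ≈ 0.893800
step 4 [4y] bond c/1=1/100: DF=(223157/250000 − 1/100·(0.972900+0.940100+0.893800))/(1+1/100) = 107/125 ≈ 0.856000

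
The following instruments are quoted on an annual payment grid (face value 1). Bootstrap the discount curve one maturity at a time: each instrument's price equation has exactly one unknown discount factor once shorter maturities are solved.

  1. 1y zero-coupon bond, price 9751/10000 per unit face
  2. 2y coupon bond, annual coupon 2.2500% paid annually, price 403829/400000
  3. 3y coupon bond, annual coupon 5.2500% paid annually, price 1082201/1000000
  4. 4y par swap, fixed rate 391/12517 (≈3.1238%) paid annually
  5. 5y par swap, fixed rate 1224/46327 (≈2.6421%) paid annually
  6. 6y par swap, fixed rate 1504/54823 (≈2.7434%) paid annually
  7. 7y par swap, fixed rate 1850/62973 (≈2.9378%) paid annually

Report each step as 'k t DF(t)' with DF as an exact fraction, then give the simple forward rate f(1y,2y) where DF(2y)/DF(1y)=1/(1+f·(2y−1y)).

step 1 [1y] zero: DF = P = 9751/10000 ≈ 0.975100
step 2 [2y] bond c/1=9/400: DF=(403829/400000 − 9/400·(0.975100))/(1+9/400) = 9659/10000 ≈ 0.965900
step 3 [3y] bond c/1=21/400: DF=(1082201/1000000 − 21/400·(0.975100+0.965900))/(1+21/400) = 4657/5000 ≈ 0.931400
step 4 [4y] swap r/1=391/12517: DF=(1 − 391/12517·(0.975100+0.965900+0.931400))/(1+391/12517) = 8827/10000 ≈ 0.882700
step 5 [5y] swap r/1=1224/46327: DF=(1 − 1224/46327·(0.975100+0.965900+0.931400+0.882700))/(1+1224/46327) = 1097/1250 ≈ 0.877600
step 6 [6y] swap r/1=1504/54823: DF=(1 − 1504/54823·(0.975100+0.965900+0.931400+0.882700+0.877600))/(1+1504/54823) = 531/625 ≈ 0.849600
step 7 [7y] swap r/1=1850/62973: DF=(1 − 1850/62973·(0.975100+0.965900+0.931400+0.882700+0.877600+0.849600))/(1+1850/62973) = 163/200 ≈ 0.815000

1 1 9751/10000
2 2 9659/10000
3 3 4657/5000
4 4 8827/10000
5 5 1097/1250
6 6 531/625
7 7 163/200
f(1y,2y) = ((9751/10000)/(9659/10000) − 1)/(1) = 92/9659 ≈ 0.9525%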